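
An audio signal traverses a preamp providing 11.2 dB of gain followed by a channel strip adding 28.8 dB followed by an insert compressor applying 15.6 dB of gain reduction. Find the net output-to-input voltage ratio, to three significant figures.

16.6

Net gain = 11.2 + 28.8 + (−15.6) = 24.4 dB.
Voltage ratio = 10^(24.4/20) = 16.6.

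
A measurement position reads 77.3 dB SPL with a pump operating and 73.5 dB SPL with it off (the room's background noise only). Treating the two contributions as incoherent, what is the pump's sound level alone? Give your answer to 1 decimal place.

Remove the background by subtracting linear intensities:
L_src = 10·log₁₀(10^(77.3/10) − 10^(73.5/10)) = 10·log₁₀(31320000) = 75.0 dB SPL.

75.0 dB SPL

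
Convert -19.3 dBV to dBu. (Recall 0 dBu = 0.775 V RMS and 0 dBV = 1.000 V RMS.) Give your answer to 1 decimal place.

The offset between the scales is 20·log₁₀(0.775/1.000) = −2.214 dB.
So dBu = -19.3 + 2.214 = -17.1 dBu.

-17.1 dBu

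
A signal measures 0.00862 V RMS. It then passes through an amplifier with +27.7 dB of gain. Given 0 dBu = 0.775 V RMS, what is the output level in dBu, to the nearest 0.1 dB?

Input level: 20·log₁₀(0.00862/0.775) = -39.08 dBu.
Output: -39.08 + 27.7 = -11.4 dBu.

-11.4 dBu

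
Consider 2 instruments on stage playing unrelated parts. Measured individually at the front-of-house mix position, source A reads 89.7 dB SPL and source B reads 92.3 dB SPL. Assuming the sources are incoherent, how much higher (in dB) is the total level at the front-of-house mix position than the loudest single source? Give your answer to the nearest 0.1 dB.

1.9 dB

Add the sources as powers (linear), then convert back to dB:
L_total = 10·log₁₀(10^(89.7/10) + 10^(92.3/10)) = 94.20 dB SPL.
Excess over the loudest (92.3 dB): 94.20 − 92.3 = 1.9 dB.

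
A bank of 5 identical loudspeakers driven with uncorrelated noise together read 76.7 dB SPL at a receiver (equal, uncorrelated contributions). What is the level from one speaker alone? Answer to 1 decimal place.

5 equal incoherent sources add 10·log₁₀(5) = 6.99 dB over one source.
L_one = 76.7 − 6.99 = 69.7 dB SPL.

69.7 dB SPL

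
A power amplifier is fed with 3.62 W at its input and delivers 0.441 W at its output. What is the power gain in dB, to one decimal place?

-9.1 dB

Power is a power quantity, so gain = 10·log₁₀(P_out/P_in).
10·log₁₀(0.441/3.62) = 10·log₁₀(0.1218) = -9.1 dB.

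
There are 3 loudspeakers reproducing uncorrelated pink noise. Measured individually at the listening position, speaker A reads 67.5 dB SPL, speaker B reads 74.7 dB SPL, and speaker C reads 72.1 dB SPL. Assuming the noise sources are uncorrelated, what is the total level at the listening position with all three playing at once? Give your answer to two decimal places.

Incoherent sources sum as intensities:
L_total = 10·log₁₀(10^(67.5/10) + 10^(74.7/10) + 10^(72.1/10)) = 10·log₁₀(51350000) = 77.11 dB SPL.

77.11 dB SPL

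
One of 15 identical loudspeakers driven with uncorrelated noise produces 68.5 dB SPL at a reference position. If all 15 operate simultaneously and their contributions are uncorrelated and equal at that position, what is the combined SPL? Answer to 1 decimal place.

15 equal incoherent sources raise the level by 10·log₁₀(15) = 11.76 dB.
L_total = 68.5 + 11.76 = 80.3 dB SPL.

80.3 dB SPL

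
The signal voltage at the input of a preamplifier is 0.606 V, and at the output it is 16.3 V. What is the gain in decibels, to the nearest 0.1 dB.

28.6 dB

Voltage is an amplitude quantity, so gain = 20·log₁₀(V_out/V_in).
20·log₁₀(16.3/0.606) = 20·log₁₀(26.90) = 28.6 dB.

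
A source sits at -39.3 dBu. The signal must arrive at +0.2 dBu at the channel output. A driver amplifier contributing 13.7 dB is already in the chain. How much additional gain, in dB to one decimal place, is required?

25.8 dB

The required make-up gain is the shortfall in the dB sum.
G = +0.2 − (-39.3) − 13.7 = 25.8 dB.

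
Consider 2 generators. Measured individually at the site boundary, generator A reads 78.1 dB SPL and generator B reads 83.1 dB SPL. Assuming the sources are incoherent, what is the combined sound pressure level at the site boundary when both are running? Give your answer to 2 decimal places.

Uncorrelated sources add in intensity (power), not in dB.
L_total = 10·log₁₀(10^(78.1/10) + 10^(83.1/10)) = 10·log₁₀(268700000) = 84.29 dB SPL.

84.29 dB SPL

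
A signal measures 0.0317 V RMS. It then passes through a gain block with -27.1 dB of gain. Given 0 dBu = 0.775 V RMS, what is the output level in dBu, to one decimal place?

-54.9 dBu

Input level: 20·log₁₀(0.0317/0.775) = -27.76 dBu.
Output: -27.76 − 27.1 = -54.9 dBu.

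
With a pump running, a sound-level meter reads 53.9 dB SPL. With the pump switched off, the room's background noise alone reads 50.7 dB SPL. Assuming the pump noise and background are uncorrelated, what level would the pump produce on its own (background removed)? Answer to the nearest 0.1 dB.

51.1 dB SPL

Subtract intensities: L_src = 10·log₁₀(10^(L_total/10) − 10^(L_bg/10)).
L_src = 10·log₁₀(10^(53.9/10) − 10^(50.7/10)) = 10·log₁₀(128000) = 51.1 dB SPL.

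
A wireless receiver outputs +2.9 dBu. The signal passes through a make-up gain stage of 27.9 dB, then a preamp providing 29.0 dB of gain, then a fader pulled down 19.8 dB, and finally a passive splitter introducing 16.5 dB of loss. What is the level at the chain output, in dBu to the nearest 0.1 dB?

+23.5 dBu

Cascaded gains and losses add directly in dB.
+2.9 + 27.9 + 29.0 − 19.8 − 16.5 = +23.5 dBu.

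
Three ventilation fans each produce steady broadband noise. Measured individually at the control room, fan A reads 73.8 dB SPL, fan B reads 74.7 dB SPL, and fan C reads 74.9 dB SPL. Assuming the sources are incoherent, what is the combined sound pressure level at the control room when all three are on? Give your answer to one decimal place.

79.3 dB SPL

Uncorrelated sources add in intensity (power), not in dB.
L_total = 10·log₁₀(10^(73.8/10) + 10^(74.7/10) + 10^(74.9/10)) = 10·log₁₀(84400000) = 79.3 dB SPL.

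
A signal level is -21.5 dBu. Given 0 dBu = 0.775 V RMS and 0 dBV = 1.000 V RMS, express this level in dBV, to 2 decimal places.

-23.71 dBV

The offset between the scales is 20·log₁₀(0.775/1.000) = −2.214 dB.
So dBV = -21.5 − 2.214 = -23.71 dBV.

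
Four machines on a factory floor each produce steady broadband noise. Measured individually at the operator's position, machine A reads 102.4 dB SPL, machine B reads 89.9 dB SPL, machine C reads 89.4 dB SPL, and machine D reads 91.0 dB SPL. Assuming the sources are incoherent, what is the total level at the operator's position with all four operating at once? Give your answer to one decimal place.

103.1 dB SPL

Uncorrelated sources add in intensity (power), not in dB.
L_total = 10·log₁₀(10^(102.4/10) + 10^(89.9/10) + 10^(89.4/10) + 10^(91.0/10)) = 10·log₁₀(20485000000) = 103.1 dB SPL.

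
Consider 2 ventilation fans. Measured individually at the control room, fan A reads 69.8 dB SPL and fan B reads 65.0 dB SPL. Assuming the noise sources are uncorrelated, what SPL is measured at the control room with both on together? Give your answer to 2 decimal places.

71.04 dB SPL

Add the sources as powers (linear), then convert back to dB:
L_total = 10·log₁₀(10^(69.8/10) + 10^(65.0/10)) = 10·log₁₀(12710000) = 71.04 dB SPL.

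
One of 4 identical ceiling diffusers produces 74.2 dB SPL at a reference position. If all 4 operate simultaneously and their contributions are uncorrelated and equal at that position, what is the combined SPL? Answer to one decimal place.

80.2 dB SPL

4 equal incoherent sources raise the level by 10·log₁₀(4) = 6.02 dB.
L_total = 74.2 + 6.02 = 80.2 dB SPL.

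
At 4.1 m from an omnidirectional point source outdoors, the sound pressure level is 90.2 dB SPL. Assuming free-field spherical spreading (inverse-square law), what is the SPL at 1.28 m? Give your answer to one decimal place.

100.3 dB SPL

For a point source in a free field, ΔL = −20·log₁₀(d₂/d₁).
ΔL = −20·log₁₀(1.28/4.1) = 10.11 dB, so L₂ = 90.2 + (10.11) = 100.3 dB SPL.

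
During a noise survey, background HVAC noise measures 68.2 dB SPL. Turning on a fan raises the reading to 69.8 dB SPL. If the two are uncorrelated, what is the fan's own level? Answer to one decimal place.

Subtract intensities: L_src = 10·log₁₀(10^(L_total/10) − 10^(L_bg/10)).
L_src = 10·log₁₀(10^(69.8/10) − 10^(68.2/10)) = 10·log₁₀(2943000) = 64.7 dB SPL.

64.7 dB SPL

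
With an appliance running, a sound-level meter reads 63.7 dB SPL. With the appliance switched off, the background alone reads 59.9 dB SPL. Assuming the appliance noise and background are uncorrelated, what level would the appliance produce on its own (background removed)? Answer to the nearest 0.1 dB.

Subtract intensities: L_src = 10·log₁₀(10^(L_total/10) − 10^(L_bg/10)).
L_src = 10·log₁₀(10^(63.7/10) − 10^(59.9/10)) = 10·log₁₀(1367000) = 61.4 dB SPL.

61.4 dB SPL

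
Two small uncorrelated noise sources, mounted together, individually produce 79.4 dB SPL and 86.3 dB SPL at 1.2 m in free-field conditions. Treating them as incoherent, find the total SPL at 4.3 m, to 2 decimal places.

76.02 dB SPL

Combined at 1.2 m: 10·log₁₀(10^(79.4/10)+10^(86.3/10)) = 87.107 dB SPL.
Then apply −20·log₁₀(4.3/1.2) = -11.086 dB → 76.02 dB SPL.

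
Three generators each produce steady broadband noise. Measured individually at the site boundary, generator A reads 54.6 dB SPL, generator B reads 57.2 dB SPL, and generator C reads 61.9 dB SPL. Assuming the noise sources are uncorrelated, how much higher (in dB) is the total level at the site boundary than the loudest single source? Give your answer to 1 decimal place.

1.8 dB

Incoherent sources sum as intensities:
L_total = 10·log₁₀(10^(54.6/10) + 10^(57.2/10) + 10^(61.9/10)) = 63.73 dB SPL.
Excess over the loudest (61.9 dB): 63.73 − 61.9 = 1.8 dB.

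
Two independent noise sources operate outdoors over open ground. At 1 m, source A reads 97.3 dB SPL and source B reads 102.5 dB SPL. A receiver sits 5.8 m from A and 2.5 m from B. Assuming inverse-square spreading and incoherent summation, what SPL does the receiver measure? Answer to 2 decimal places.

94.78 dB SPL

At the listener: L_A = 97.3 − 20·log₁₀(5.8) = 82.031 dB; L_B = 102.5 − 20·log₁₀(2.5) = 94.541 dB.
Combined: 10·log₁₀(10^(82.031/10)+10^(94.541/10)) = 94.78 dB SPL.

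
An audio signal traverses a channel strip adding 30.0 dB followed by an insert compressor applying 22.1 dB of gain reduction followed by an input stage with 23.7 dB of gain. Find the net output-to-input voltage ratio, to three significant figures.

Net gain = 30.0 + (−22.1) + 23.7 = 31.6 dB.
Voltage ratio = 10^(31.6/20) = 38.0.

38.0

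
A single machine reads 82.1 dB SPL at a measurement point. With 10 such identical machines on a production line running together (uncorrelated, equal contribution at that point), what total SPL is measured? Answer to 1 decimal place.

10 equal incoherent sources raise the level by 10·log₁₀(10) = 10.00 dB.
L_total = 82.1 + 10.00 = 92.1 dB SPL.

92.1 dB SPL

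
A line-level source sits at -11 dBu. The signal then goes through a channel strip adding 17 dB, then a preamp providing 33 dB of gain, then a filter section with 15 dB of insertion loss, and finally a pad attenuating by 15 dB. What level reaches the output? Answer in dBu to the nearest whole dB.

In dB, series stages simply add:
-11 + 17 + 33 − 15 − 15 = +9 dBu.

+9 dBu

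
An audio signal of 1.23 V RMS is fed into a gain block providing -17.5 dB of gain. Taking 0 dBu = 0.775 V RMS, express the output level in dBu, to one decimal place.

-13.5 dBu

Input level: 20·log₁₀(1.23/0.775) = 4.01 dBu.
Output: 4.01 − 17.5 = -13.5 dBu.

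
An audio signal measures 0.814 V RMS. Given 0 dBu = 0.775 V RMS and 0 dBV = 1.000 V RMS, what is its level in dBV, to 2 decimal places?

dBV = 20·log₁₀(V / 1.000 V).
20·log₁₀(0.814/1.000) = -1.79 dBV.

-1.79 dBV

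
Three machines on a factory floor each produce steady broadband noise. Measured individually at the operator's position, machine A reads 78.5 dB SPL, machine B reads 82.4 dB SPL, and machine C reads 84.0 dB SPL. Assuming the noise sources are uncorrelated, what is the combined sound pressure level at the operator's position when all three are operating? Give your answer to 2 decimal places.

86.95 dB SPL

Add the sources as powers (linear), then convert back to dB:
L_total = 10·log₁₀(10^(78.5/10) + 10^(82.4/10) + 10^(84.0/10)) = 10·log₁₀(495800000) = 86.95 dB SPL.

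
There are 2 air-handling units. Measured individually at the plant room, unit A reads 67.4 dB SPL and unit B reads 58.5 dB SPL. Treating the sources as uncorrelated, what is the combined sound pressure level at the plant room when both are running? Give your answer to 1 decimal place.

67.9 dB SPL

Uncorrelated sources add in intensity (power), not in dB.
L_total = 10·log₁₀(10^(67.4/10) + 10^(58.5/10)) = 10·log₁₀(6203000) = 67.9 dB SPL.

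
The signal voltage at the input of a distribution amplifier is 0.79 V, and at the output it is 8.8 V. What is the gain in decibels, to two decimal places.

20.94 dB

Voltage ratio → dB uses the 20·log₁₀ form:
20·log₁₀(8.8/0.79) = 20·log₁₀(11.14) = 20.94 dB.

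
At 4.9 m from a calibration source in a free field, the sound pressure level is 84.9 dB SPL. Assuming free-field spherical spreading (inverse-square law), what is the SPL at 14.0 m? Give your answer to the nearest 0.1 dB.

Inverse-square spreading gives ΔL = −20·log₁₀(d₂/d₁).
ΔL = −20·log₁₀(14.0/4.9) = -9.12 dB, so L₂ = 84.9 + (-9.12) = 75.8 dB SPL.

75.8 dB SPL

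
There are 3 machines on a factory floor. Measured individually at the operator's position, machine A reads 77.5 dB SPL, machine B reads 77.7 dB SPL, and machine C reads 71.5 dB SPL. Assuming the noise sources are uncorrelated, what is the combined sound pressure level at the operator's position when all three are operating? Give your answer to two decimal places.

81.11 dB SPL

Uncorrelated sources add in intensity (power), not in dB.
L_total = 10·log₁₀(10^(77.5/10) + 10^(77.7/10) + 10^(71.5/10)) = 10·log₁₀(129200000) = 81.11 dB SPL.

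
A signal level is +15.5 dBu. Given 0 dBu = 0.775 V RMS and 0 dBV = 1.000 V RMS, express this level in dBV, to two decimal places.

+13.29 dBV

The offset between the scales is 20·log₁₀(0.775/1.000) = −2.214 dB.
So dBV = +15.5 − 2.214 = +13.29 dBV.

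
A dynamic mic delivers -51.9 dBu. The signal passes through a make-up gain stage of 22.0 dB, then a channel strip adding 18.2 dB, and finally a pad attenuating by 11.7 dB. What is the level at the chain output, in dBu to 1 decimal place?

-23.4 dBu

Cascaded gains and losses add directly in dB.
-51.9 + 22.0 + 18.2 − 11.7 = -23.4 dBu.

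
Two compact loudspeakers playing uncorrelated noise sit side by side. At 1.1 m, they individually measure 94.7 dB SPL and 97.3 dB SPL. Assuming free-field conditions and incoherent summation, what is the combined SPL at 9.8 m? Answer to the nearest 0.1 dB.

80.2 dB SPL

Combined at 1.1 m: 10·log₁₀(10^(94.7/10)+10^(97.3/10)) = 99.20 dB SPL.
Then apply −20·log₁₀(9.8/1.1) = -19.00 dB → 80.2 dB SPL.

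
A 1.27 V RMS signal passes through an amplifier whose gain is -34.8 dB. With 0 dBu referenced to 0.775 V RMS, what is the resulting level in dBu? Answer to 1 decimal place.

Input level: 20·log₁₀(1.27/0.775) = 4.29 dBu.
Output: 4.29 − 34.8 = -30.5 dBu.

-30.5 dBu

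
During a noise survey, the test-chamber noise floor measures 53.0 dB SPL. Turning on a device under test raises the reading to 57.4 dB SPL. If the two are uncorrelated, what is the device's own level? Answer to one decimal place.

55.4 dB SPL

Background correction is a power subtraction:
L_src = 10·log₁₀(10^(57.4/10) − 10^(53.0/10)) = 10·log₁₀(350000) = 55.4 dB SPL.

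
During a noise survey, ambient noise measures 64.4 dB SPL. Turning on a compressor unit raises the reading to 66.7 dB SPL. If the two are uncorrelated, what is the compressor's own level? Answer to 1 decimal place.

62.8 dB SPL

Remove the background by subtracting linear intensities:
L_src = 10·log₁₀(10^(66.7/10) − 10^(64.4/10)) = 10·log₁₀(1923000) = 62.8 dB SPL.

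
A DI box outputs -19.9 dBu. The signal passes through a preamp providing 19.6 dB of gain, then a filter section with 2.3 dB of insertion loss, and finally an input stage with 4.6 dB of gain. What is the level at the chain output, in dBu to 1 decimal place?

+2.0 dBu

Cascaded gains and losses add directly in dB.
-19.9 + 19.6 − 2.3 + 4.6 = +2.0 dBu.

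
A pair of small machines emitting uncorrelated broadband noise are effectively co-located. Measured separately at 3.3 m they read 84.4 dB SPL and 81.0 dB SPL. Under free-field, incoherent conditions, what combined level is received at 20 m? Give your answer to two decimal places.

70.38 dB SPL

Combined at 3.3 m: 10·log₁₀(10^(84.4/10)+10^(81.0/10)) = 86.035 dB SPL.
Then apply −20·log₁₀(20/3.3) = -15.650 dB → 70.38 dB SPL.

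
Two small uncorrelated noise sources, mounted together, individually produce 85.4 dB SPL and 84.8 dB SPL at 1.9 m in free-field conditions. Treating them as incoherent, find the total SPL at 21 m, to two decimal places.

67.25 dB SPL

Combined at 1.9 m: 10·log₁₀(10^(85.4/10)+10^(84.8/10)) = 88.121 dB SPL.
Then apply −20·log₁₀(21/1.9) = -20.869 dB → 67.25 dB SPL.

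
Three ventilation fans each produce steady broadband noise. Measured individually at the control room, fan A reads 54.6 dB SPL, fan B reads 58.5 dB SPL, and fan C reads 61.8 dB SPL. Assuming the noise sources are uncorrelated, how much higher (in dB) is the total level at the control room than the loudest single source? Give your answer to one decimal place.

Uncorrelated sources add in intensity (power), not in dB.
L_total = 10·log₁₀(10^(54.6/10) + 10^(58.5/10) + 10^(61.8/10)) = 64.00 dB SPL.
Excess over the loudest (61.8 dB): 64.00 − 61.8 = 2.2 dB.

2.2 dB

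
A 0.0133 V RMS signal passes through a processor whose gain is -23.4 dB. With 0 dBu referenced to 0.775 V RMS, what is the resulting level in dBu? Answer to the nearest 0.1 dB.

Input level: 20·log₁₀(0.0133/0.775) = -35.31 dBu.
Output: -35.31 − 23.4 = -58.7 dBu.

-58.7 dBu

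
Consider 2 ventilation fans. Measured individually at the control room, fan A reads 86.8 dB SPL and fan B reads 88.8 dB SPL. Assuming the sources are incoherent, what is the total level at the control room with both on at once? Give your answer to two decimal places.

90.92 dB SPL

Uncorrelated sources add in intensity (power), not in dB.
L_total = 10·log₁₀(10^(86.8/10) + 10^(88.8/10)) = 10·log₁₀(1237000000) = 90.92 dB SPL.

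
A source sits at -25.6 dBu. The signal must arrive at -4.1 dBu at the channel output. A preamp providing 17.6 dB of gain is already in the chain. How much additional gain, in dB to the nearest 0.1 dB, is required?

3.9 dB

The required make-up gain is the shortfall in the dB sum.
G = -4.1 − (-25.6) − 17.6 = 3.9 dB.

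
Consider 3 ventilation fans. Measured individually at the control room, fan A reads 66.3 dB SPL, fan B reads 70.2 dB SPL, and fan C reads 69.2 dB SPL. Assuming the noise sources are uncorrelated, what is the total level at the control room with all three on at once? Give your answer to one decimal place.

Incoherent sources sum as intensities:
L_total = 10·log₁₀(10^(66.3/10) + 10^(70.2/10) + 10^(69.2/10)) = 10·log₁₀(23050000) = 73.6 dB SPL.

73.6 dB SPL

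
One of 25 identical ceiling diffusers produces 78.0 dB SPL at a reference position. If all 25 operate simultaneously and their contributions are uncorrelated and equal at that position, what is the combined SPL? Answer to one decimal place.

92.0 dB SPL

25 equal incoherent sources raise the level by 10·log₁₀(25) = 13.98 dB.
L_total = 78.0 + 13.98 = 92.0 dB SPL.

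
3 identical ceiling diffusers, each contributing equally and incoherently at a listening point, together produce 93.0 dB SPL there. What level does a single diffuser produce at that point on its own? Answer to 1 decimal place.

88.2 dB SPL

3 equal incoherent sources add 10·log₁₀(3) = 4.77 dB over one source.
L_one = 93.0 − 4.77 = 88.2 dB SPL.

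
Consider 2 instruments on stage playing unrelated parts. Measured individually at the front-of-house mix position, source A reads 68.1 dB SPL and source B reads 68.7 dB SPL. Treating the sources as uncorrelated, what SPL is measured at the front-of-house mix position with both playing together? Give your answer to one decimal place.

Add the sources as powers (linear), then convert back to dB:
L_total = 10·log₁₀(10^(68.1/10) + 10^(68.7/10)) = 10·log₁₀(13870000) = 71.4 dB SPL.

71.4 dB SPL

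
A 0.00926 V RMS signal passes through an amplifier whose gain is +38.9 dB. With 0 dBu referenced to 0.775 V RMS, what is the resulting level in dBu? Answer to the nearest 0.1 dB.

Input level: 20·log₁₀(0.00926/0.775) = -38.45 dBu.
Output: -38.45 + 38.9 = +0.4 dBu.

+0.4 dBu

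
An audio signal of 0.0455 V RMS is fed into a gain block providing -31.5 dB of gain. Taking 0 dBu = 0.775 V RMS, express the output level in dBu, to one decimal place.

-56.1 dBu

Input level: 20·log₁₀(0.0455/0.775) = -24.63 dBu.
Output: -24.63 − 31.5 = -56.1 dBu.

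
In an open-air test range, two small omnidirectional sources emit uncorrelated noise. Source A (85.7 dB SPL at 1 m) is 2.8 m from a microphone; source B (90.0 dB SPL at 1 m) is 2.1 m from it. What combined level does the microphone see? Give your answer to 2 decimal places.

At the listener: L_A = 85.7 − 20·log₁₀(2.8) = 76.757 dB; L_B = 90.0 − 20·log₁₀(2.1) = 83.556 dB.
Combined: 10·log₁₀(10^(76.757/10)+10^(83.556/10)) = 84.38 dB SPL.

84.38 dB SPL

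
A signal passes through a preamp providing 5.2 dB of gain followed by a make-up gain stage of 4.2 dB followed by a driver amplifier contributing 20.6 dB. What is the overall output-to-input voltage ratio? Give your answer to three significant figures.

Net gain = 5.2 + 4.2 + 20.6 = 30.0 dB.
Voltage ratio = 10^(30.0/20) = 31.6.

31.6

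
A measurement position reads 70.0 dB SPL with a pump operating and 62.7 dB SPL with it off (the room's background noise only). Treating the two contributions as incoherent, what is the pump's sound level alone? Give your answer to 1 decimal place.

69.1 dB SPL

Background correction is a power subtraction:
L_src = 10·log₁₀(10^(70.0/10) − 10^(62.7/10)) = 10·log₁₀(8138000) = 69.1 dB SPL.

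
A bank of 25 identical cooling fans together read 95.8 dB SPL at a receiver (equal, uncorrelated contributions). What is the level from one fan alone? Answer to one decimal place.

25 equal incoherent sources add 10·log₁₀(25) = 13.98 dB over one source.
L_one = 95.8 − 13.98 = 81.8 dB SPL.

81.8 dB SPL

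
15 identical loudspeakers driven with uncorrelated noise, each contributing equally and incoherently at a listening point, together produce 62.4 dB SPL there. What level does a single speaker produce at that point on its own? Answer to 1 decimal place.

50.6 dB SPL

15 equal incoherent sources add 10·log₁₀(15) = 11.76 dB over one source.
L_one = 62.4 − 11.76 = 50.6 dB SPL.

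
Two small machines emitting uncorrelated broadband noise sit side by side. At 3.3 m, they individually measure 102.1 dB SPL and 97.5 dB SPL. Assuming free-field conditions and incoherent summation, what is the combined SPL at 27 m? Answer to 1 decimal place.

85.1 dB SPL

Combined at 3.3 m: 10·log₁₀(10^(102.1/10)+10^(97.5/10)) = 103.39 dB SPL.
Then apply −20·log₁₀(27/3.3) = -18.26 dB → 85.1 dB SPL.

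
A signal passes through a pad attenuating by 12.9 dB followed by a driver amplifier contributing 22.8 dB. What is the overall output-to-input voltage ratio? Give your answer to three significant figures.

Net gain = (−12.9) + 22.8 = 9.9 dB.
Voltage ratio = 10^(9.9/20) = 3.13.

3.13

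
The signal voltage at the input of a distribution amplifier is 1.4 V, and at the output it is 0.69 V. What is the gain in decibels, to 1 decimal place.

Voltage is an amplitude quantity, so gain = 20·log₁₀(V_out/V_in).
20·log₁₀(0.69/1.4) = 20·log₁₀(0.4929) = -6.1 dB.

-6.1 dB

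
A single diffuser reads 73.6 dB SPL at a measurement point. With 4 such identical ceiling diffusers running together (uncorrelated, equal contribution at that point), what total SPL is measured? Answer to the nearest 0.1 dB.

4 equal incoherent sources raise the level by 10·log₁₀(4) = 6.02 dB.
L_total = 73.6 + 6.02 = 79.6 dB SPL.

79.6 dB SPL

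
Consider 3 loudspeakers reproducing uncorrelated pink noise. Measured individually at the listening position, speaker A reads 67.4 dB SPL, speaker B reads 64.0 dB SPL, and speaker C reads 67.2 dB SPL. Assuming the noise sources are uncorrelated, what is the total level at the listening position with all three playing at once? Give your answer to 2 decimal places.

71.22 dB SPL

Incoherent sources sum as intensities:
L_total = 10·log₁₀(10^(67.4/10) + 10^(64.0/10) + 10^(67.2/10)) = 10·log₁₀(13260000) = 71.22 dB SPL.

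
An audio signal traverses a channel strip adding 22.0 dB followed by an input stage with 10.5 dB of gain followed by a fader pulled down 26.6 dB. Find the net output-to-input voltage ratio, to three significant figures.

Net gain = 22.0 + 10.5 + (−26.6) = 5.9 dB.
Voltage ratio = 10^(5.9/20) = 1.97.

1.97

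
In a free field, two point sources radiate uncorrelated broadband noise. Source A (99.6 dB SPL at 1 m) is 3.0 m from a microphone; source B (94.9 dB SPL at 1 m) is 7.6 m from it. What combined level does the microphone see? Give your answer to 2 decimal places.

At the listener: L_A = 99.6 − 20·log₁₀(3.0) = 90.058 dB; L_B = 94.9 − 20·log₁₀(7.6) = 77.284 dB.
Combined: 10·log₁₀(10^(90.058/10)+10^(77.284/10)) = 90.28 dB SPL.

90.28 dB SPL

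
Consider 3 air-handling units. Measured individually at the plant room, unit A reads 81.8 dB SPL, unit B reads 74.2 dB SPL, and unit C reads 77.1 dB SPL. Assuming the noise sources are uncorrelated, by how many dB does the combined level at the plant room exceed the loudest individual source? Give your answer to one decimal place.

Incoherent sources sum as intensities:
L_total = 10·log₁₀(10^(81.8/10) + 10^(74.2/10) + 10^(77.1/10)) = 83.60 dB SPL.
Excess over the loudest (81.8 dB): 83.60 − 81.8 = 1.8 dB.

1.8 dB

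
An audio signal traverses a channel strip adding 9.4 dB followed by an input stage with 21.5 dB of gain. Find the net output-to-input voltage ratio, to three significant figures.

Net gain = 9.4 + 21.5 = 30.9 dB.
Voltage ratio = 10^(30.9/20) = 35.1.

35.1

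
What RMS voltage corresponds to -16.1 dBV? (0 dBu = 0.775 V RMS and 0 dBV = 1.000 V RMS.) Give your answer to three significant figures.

V = 1.000 V × 10^(-16.1/20).
= 1.000 × 0.1567 = 0.157 V.

0.157 V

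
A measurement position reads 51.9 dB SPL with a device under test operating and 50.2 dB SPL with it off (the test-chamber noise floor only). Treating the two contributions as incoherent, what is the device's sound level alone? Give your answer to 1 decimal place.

Subtract intensities: L_src = 10·log₁₀(10^(L_total/10) − 10^(L_bg/10)).
L_src = 10·log₁₀(10^(51.9/10) − 10^(50.2/10)) = 10·log₁₀(50170) = 47.0 dB SPL.

47.0 dB SPL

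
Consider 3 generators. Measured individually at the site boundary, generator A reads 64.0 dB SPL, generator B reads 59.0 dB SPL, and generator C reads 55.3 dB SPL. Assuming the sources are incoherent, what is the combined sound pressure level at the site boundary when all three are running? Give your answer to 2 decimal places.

65.62 dB SPL

Uncorrelated sources add in intensity (power), not in dB.
L_total = 10·log₁₀(10^(64.0/10) + 10^(59.0/10) + 10^(55.3/10)) = 10·log₁₀(3645000) = 65.62 dB SPL.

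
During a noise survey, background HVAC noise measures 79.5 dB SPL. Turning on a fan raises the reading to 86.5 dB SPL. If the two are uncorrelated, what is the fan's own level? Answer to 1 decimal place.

Remove the background by subtracting linear intensities:
L_src = 10·log₁₀(10^(86.5/10) − 10^(79.5/10)) = 10·log₁₀(357600000) = 85.5 dB SPL.

85.5 dB SPL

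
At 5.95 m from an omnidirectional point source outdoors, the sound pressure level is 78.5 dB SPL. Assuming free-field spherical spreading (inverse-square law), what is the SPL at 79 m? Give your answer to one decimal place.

56.0 dB SPL

For a point source in a free field, ΔL = −20·log₁₀(d₂/d₁).
ΔL = −20·log₁₀(79/5.95) = -22.46 dB, so L₂ = 78.5 + (-22.46) = 56.0 dB SPL.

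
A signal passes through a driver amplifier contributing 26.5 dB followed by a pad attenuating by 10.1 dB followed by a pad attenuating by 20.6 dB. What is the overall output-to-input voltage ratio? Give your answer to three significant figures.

Net gain = 26.5 + (−10.1) + (−20.6) = -4.2 dB.
Voltage ratio = 10^(-4.2/20) = 0.617.

0.617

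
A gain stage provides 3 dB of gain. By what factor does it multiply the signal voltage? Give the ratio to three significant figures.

1.41

Voltage ratio = 10^(dB/20).
10^(3/20) = 10^(0.1500) = 1.41.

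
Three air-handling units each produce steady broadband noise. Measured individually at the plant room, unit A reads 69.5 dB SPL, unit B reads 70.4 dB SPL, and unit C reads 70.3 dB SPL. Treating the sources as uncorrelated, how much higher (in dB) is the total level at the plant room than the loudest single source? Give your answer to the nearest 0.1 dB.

4.5 dB

Incoherent sources sum as intensities:
L_total = 10·log₁₀(10^(69.5/10) + 10^(70.4/10) + 10^(70.3/10)) = 74.86 dB SPL.
Excess over the loudest (70.4 dB): 74.86 − 70.4 = 4.5 dB.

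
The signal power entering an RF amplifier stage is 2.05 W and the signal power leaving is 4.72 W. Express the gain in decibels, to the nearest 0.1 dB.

3.6 dB

Power is a power quantity, so gain = 10·log₁₀(P_out/P_in).
10·log₁₀(4.72/2.05) = 10·log₁₀(2.302) = 3.6 dB.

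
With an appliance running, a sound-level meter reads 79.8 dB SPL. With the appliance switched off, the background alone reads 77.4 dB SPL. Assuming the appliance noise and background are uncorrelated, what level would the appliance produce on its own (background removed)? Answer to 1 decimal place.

Background correction is a power subtraction:
L_src = 10·log₁₀(10^(79.8/10) − 10^(77.4/10)) = 10·log₁₀(40550000) = 76.1 dB SPL.

76.1 dB SPL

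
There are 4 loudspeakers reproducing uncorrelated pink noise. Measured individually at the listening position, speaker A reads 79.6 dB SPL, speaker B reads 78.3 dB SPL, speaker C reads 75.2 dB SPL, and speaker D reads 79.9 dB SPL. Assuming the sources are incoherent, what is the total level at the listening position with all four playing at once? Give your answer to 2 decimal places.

Incoherent sources sum as intensities:
L_total = 10·log₁₀(10^(79.6/10) + 10^(78.3/10) + 10^(75.2/10) + 10^(79.9/10)) = 10·log₁₀(289600000) = 84.62 dB SPL.

84.62 dB SPL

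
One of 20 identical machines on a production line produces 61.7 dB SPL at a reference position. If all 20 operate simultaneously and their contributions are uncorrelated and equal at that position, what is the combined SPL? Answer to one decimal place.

74.7 dB SPL

20 equal incoherent sources raise the level by 10·log₁₀(20) = 13.01 dB.
L_total = 61.7 + 13.01 = 74.7 dB SPL.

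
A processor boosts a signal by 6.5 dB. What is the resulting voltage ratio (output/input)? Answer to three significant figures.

Voltage ratio = 10^(dB/20).
10^(6.5/20) = 10^(0.3250) = 2.11.

2.11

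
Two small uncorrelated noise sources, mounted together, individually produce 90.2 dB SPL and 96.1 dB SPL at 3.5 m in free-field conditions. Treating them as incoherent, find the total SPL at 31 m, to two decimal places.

Combined at 3.5 m: 10·log₁₀(10^(90.2/10)+10^(96.1/10)) = 97.093 dB SPL.
Then apply −20·log₁₀(31/3.5) = -18.946 dB → 78.15 dB SPL.

78.15 dB SPL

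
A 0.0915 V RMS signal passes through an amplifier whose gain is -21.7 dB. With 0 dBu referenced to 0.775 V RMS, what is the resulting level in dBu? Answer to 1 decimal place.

Input level: 20·log₁₀(0.0915/0.775) = -18.56 dBu.
Output: -18.56 − 21.7 = -40.3 dBu.

-40.3 dBu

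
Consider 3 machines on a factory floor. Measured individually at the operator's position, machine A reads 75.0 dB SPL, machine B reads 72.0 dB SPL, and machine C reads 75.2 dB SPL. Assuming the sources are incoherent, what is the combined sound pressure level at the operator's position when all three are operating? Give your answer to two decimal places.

Add the sources as powers (linear), then convert back to dB:
L_total = 10·log₁₀(10^(75.0/10) + 10^(72.0/10) + 10^(75.2/10)) = 10·log₁₀(80580000) = 79.06 dB SPL.

79.06 dB SPL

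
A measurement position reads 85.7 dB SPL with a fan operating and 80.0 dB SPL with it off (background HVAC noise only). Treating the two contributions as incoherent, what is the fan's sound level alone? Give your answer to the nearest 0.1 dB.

84.3 dB SPL

Subtract intensities: L_src = 10·log₁₀(10^(L_total/10) − 10^(L_bg/10)).
L_src = 10·log₁₀(10^(85.7/10) − 10^(80.0/10)) = 10·log₁₀(271500000) = 84.3 dB SPL.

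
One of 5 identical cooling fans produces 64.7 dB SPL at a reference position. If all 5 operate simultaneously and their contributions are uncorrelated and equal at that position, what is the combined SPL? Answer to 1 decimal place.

5 equal incoherent sources raise the level by 10·log₁₀(5) = 6.99 dB.
L_total = 64.7 + 6.99 = 71.7 dB SPL.

71.7 dB SPL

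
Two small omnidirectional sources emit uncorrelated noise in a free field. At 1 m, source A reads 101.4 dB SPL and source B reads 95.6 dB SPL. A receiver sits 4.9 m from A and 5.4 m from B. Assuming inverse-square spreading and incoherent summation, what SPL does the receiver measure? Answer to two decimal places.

At the listener: L_A = 101.4 − 20·log₁₀(4.9) = 87.596 dB; L_B = 95.6 − 20·log₁₀(5.4) = 80.952 dB.
Combined: 10·log₁₀(10^(87.596/10)+10^(80.952/10)) = 88.45 dB SPL.

88.45 dB SPL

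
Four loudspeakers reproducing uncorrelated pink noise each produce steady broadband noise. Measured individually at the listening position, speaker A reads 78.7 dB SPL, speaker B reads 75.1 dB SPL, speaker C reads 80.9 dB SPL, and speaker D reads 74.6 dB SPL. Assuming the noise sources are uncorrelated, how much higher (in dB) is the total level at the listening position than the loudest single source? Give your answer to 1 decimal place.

Uncorrelated sources add in intensity (power), not in dB.
L_total = 10·log₁₀(10^(78.7/10) + 10^(75.1/10) + 10^(80.9/10) + 10^(74.6/10)) = 84.12 dB SPL.
Excess over the loudest (80.9 dB): 84.12 − 80.9 = 3.2 dB.

3.2 dB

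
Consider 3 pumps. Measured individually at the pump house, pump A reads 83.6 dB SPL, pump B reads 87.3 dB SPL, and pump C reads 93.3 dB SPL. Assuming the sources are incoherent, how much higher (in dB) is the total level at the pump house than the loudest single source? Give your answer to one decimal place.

Add the sources as powers (linear), then convert back to dB:
L_total = 10·log₁₀(10^(83.6/10) + 10^(87.3/10) + 10^(93.3/10)) = 94.63 dB SPL.
Excess over the loudest (93.3 dB): 94.63 − 93.3 = 1.3 dB.

1.3 dB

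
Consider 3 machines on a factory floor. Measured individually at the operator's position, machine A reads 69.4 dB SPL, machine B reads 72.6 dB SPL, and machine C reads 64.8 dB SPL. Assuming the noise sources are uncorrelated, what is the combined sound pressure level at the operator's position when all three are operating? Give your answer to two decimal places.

74.76 dB SPL

Uncorrelated sources add in intensity (power), not in dB.
L_total = 10·log₁₀(10^(69.4/10) + 10^(72.6/10) + 10^(64.8/10)) = 10·log₁₀(29930000) = 74.76 dB SPL.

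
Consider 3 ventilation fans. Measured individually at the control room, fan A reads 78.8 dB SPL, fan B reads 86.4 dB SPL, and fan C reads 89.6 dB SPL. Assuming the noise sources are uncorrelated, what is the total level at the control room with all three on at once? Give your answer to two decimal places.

Uncorrelated sources add in intensity (power), not in dB.
L_total = 10·log₁₀(10^(78.8/10) + 10^(86.4/10) + 10^(89.6/10)) = 10·log₁₀(1424000000) = 91.54 dB SPL.

91.54 dB SPL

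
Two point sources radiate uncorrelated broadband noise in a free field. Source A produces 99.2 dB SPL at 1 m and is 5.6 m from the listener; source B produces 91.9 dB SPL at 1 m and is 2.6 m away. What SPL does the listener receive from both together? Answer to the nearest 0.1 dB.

At the listener: L_A = 99.2 − 20·log₁₀(5.6) = 84.24 dB; L_B = 91.9 − 20·log₁₀(2.6) = 83.60 dB.
Combined: 10·log₁₀(10^(84.24/10)+10^(83.60/10)) = 86.9 dB SPL.

86.9 dB SPL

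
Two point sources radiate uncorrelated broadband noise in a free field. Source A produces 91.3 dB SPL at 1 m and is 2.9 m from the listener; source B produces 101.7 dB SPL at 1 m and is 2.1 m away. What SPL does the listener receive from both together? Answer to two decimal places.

95.46 dB SPL

At the listener: L_A = 91.3 − 20·log₁₀(2.9) = 82.052 dB; L_B = 101.7 − 20·log₁₀(2.1) = 95.256 dB.
Combined: 10·log₁₀(10^(82.052/10)+10^(95.256/10)) = 95.46 dB SPL.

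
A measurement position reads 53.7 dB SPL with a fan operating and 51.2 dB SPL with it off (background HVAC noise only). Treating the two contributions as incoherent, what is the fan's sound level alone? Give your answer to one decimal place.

Background correction is a power subtraction:
L_src = 10·log₁₀(10^(53.7/10) − 10^(51.2/10)) = 10·log₁₀(102600) = 50.1 dB SPL.

50.1 dB SPL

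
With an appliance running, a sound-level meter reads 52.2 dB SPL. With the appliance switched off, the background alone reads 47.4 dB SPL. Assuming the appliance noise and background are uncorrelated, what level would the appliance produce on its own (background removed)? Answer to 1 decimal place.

Subtract intensities: L_src = 10·log₁₀(10^(L_total/10) − 10^(L_bg/10)).
L_src = 10·log₁₀(10^(52.2/10) − 10^(47.4/10)) = 10·log₁₀(111000) = 50.5 dB SPL.

50.5 dB SPL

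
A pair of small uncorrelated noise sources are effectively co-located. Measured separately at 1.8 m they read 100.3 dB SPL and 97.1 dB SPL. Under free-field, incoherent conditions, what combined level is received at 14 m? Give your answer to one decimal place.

84.2 dB SPL

Combined at 1.8 m: 10·log₁₀(10^(100.3/10)+10^(97.1/10)) = 102.00 dB SPL.
Then apply −20·log₁₀(14/1.8) = -17.82 dB → 84.2 dB SPL.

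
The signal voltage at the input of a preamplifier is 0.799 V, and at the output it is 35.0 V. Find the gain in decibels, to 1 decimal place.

32.8 dB

Voltage is an amplitude quantity, so gain = 20·log₁₀(V_out/V_in).
20·log₁₀(35.0/0.799) = 20·log₁₀(43.80) = 32.8 dB.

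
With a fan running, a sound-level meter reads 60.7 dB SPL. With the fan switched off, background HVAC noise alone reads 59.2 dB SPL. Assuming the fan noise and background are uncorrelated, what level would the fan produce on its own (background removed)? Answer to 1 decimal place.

Subtract intensities: L_src = 10·log₁₀(10^(L_total/10) − 10^(L_bg/10)).
L_src = 10·log₁₀(10^(60.7/10) − 10^(59.2/10)) = 10·log₁₀(343100) = 55.4 dB SPL.

55.4 dB SPL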